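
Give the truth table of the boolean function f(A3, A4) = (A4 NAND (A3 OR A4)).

A3 | A4 | Output
----------------
0 | 0 | 1
0 | 1 | 0
1 | 0 | 1
1 | 1 | 0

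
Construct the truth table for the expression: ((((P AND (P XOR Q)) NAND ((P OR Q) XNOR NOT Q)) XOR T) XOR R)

T | R | Q | P | Output
----------------------
0 | 0 | 0 | 0 | 1
0 | 0 | 0 | 1 | 0
0 | 0 | 1 | 0 | 1
0 | 0 | 1 | 1 | 1
0 | 1 | 0 | 0 | 0
0 | 1 | 0 | 1 | 1
0 | 1 | 1 | 0 | 0
0 | 1 | 1 | 1 | 0
1 | 0 | 0 | 0 | 0
1 | 0 | 0 | 1 | 1
1 | 0 | 1 | 0 | 0
1 | 0 | 1 | 1 | 0
1 | 1 | 0 | 0 | 1
1 | 1 | 0 | 1 | 0
1 | 1 | 1 | 0 | 1
1 | 1 | 1 | 1 | 1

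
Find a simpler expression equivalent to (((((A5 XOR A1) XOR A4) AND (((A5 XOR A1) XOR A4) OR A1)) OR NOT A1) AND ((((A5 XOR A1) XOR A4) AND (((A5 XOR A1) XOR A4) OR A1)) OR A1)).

By distribution ((E OR v) AND (E OR NOT v) = E) then absorption (E AND (E OR v) = E):
= ((A5 XOR A1) XOR A4)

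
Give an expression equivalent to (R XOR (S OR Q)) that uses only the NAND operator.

((R NAND (R NAND ((S NAND S) NAND (Q NAND Q)))) NAND (((S NAND S) NAND (Q NAND Q)) NAND (R NAND ((S NAND S) NAND (Q NAND Q)))))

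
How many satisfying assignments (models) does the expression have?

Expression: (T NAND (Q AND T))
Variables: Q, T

Satisfying assignments: (0,0), (0,1), (1,0)
Count: 3 out of 4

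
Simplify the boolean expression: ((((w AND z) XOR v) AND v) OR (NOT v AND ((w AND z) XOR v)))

By distribution ((E AND v) OR (E AND NOT v) = E):
= ((w AND z) XOR v)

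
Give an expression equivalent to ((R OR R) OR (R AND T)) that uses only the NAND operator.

((((R NAND R) NAND (R NAND R)) NAND ((R NAND R) NAND (R NAND R))) NAND (((R NAND T) NAND (R NAND T)) NAND ((R NAND T) NAND (R NAND T))))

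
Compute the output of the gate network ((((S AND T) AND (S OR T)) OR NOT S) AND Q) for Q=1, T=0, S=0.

Substituting: ((((0 AND 0) AND (0 OR 0)) OR NOT 0) AND 1)
= 1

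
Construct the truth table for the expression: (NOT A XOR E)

A | E | Output
--------------
0 | 0 | 1
0 | 1 | 0
1 | 0 | 0
1 | 1 | 1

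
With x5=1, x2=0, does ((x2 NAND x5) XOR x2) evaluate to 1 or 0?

Substituting: ((0 NAND 1) XOR 0)
= 1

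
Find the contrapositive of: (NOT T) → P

Contrapositive: NOT P → T
Note: A statement and its contrapositive are logically equivalent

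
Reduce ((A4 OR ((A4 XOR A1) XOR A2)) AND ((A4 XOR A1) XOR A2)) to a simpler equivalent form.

By absorption (E AND (E OR v) = E):
= ((A4 XOR A1) XOR A2)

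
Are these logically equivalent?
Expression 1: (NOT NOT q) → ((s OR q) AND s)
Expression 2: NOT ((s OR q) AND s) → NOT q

Yes, Contrapositive is always equivalent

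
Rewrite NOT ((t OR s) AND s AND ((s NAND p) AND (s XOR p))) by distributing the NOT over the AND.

NOT (t OR s) OR NOT s OR NOT ((s NAND p) AND (s XOR p))
De Morgan's: NOT(AND of terms) = OR of negations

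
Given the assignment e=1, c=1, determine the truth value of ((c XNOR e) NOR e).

Substituting: ((1 XNOR 1) NOR 1)
= 0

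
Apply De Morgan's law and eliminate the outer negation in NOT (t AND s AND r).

NOT t OR NOT s OR NOT r
De Morgan's: NOT(AND of terms) = OR of negations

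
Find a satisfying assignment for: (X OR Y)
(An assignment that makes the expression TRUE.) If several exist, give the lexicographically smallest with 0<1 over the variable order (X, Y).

X=0, Y=1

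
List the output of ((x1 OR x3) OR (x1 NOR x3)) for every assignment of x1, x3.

x1 | x3 | Output
----------------
0 | 0 | 1
0 | 1 | 1
1 | 0 | 1
1 | 1 | 1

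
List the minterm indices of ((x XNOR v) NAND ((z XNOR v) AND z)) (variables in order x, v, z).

Σm(0, 1, 2, 3, 4, 5, 6) = (NOT x AND NOT v AND NOT z) OR (NOT x AND NOT v AND z) OR (NOT x AND v AND NOT z) OR (NOT x AND v AND z) OR (x AND NOT v AND NOT z) OR (x AND NOT v AND z) OR (x AND v AND NOT z)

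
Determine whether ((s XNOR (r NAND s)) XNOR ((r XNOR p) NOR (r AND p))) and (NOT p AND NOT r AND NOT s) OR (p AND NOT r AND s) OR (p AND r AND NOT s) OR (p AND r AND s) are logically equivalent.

Yes, they are equivalent — the two output columns agree on all 8 assignments:
p | r | s | Expression 1 | Expression 2
---------------------------------------
0 | 0 | 0 | 1 | 1
0 | 0 | 1 | 0 | 0
0 | 1 | 0 | 0 | 0
0 | 1 | 1 | 0 | 0
1 | 0 | 0 | 0 | 0
1 | 0 | 1 | 1 | 1
1 | 1 | 0 | 1 | 1
1 | 1 | 1 | 1 | 1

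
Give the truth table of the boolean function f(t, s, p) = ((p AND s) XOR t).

t | s | p | Output
------------------
0 | 0 | 0 | 0
0 | 0 | 1 | 0
0 | 1 | 0 | 0
0 | 1 | 1 | 1
1 | 0 | 0 | 1
1 | 0 | 1 | 1
1 | 1 | 0 | 1
1 | 1 | 1 | 0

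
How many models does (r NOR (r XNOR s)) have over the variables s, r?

Satisfying assignments: (1,0)
Count: 1 out of 4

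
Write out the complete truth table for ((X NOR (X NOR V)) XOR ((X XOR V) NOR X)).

V | X | Output
--------------
0 | 0 | 1
0 | 1 | 0
1 | 0 | 1
1 | 1 | 0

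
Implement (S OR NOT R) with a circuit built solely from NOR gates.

((S NOR (R NOR R)) NOR (S NOR (R NOR R)))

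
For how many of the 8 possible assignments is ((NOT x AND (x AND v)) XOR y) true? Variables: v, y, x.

Satisfying assignments: (0,1,0), (0,1,1), (1,1,0), (1,1,1)
Count: 4 out of 8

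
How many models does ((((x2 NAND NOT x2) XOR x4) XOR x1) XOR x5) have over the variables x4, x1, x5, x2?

Satisfying assignments: (0,0,0,0), (0,0,0,1), (0,1,1,0), (0,1,1,1), (1,0,1,0), (1,0,1,1), (1,1,0,0), (1,1,0,1)
Count: 8 out of 16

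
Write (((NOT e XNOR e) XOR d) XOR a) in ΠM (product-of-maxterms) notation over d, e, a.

ΠM(0, 2, 5, 7) = (d OR e OR a) AND (d OR NOT e OR a) AND (NOT d OR e OR NOT a) AND (NOT d OR NOT e OR NOT a)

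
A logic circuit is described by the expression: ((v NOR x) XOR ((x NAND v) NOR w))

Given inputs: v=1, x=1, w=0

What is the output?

Substituting: ((1 NOR 1) XOR ((1 NAND 1) NOR 0))
= 1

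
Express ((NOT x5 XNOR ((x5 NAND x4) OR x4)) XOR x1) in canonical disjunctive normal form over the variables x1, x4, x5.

(NOT x1 AND NOT x4 AND NOT x5) OR (NOT x1 AND x4 AND NOT x5) OR (x1 AND NOT x4 AND x5) OR (x1 AND x4 AND x5)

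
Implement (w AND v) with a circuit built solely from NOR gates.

((w NOR w) NOR (v NOR v))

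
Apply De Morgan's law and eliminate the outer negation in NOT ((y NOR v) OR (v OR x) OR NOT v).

NOT (y NOR v) AND NOT (v OR x) AND v
De Morgan's: NOT(OR of terms) = AND of negations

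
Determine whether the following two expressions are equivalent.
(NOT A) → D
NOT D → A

Yes, Contrapositive is always equivalent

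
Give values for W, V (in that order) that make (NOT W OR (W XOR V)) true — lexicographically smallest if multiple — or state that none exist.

W=0, V=0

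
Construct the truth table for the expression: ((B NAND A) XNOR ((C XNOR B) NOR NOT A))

B | A | C | Output
------------------
0 | 0 | 0 | 0
0 | 0 | 1 | 0
0 | 1 | 0 | 0
0 | 1 | 1 | 1
1 | 0 | 0 | 0
1 | 0 | 1 | 0
1 | 1 | 0 | 0
1 | 1 | 1 | 1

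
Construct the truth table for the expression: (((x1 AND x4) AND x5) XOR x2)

x4 | x5 | x1 | x2 | Output
--------------------------
0 | 0 | 0 | 0 | 0
0 | 0 | 0 | 1 | 1
0 | 0 | 1 | 0 | 0
0 | 0 | 1 | 1 | 1
0 | 1 | 0 | 0 | 0
0 | 1 | 0 | 1 | 1
0 | 1 | 1 | 0 | 0
0 | 1 | 1 | 1 | 1
1 | 0 | 0 | 0 | 0
1 | 0 | 0 | 1 | 1
1 | 0 | 1 | 0 | 0
1 | 0 | 1 | 1 | 1
1 | 1 | 0 | 0 | 0
1 | 1 | 0 | 1 | 1
1 | 1 | 1 | 0 | 1
1 | 1 | 1 | 1 | 0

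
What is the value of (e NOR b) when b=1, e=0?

Substituting: (0 NOR 1)
= 0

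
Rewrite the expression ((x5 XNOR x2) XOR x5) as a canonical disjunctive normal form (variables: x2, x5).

(NOT x2 AND NOT x5) OR (NOT x2 AND x5)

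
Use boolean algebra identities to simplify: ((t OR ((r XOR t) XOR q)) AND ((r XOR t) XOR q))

By absorption (E AND (E OR v) = E):
= ((r XOR t) XOR q)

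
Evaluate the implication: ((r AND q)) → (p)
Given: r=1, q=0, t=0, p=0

Antecedent ((r AND q)) = 0; consequent (p) = 0.
0 → 0 = 1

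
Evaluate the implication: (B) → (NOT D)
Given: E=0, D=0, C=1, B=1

Antecedent (B) = 1; consequent (NOT D) = 1.
1 → 1 = 1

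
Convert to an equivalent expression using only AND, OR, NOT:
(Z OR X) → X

NOT (Z OR X) OR X
(Implication elimination: A → B = NOT A OR B)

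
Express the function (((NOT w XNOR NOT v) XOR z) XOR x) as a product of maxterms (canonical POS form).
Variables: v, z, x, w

ΠM(1, 2, 4, 7, 8, 11, 13, 14) = (v OR z OR x OR NOT w) AND (v OR z OR NOT x OR w) AND (v OR NOT z OR x OR w) AND (v OR NOT z OR NOT x OR NOT w) AND (NOT v OR z OR x OR w) AND (NOT v OR z OR NOT x OR NOT w) AND (NOT v OR NOT z OR x OR NOT w) AND (NOT v OR NOT z OR NOT x OR w)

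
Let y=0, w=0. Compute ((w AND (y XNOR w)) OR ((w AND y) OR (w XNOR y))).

Substituting: ((0 AND (0 XNOR 0)) OR ((0 AND 0) OR (0 XNOR 0)))
= 1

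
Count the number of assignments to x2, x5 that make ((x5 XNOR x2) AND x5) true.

Satisfying assignments: (1,1)
Count: 1 out of 4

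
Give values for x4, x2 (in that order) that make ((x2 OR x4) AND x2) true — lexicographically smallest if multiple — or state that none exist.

x4=0, x2=1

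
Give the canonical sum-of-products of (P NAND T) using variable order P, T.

Σm(0, 1, 2) = (NOT P AND NOT T) OR (NOT P AND T) OR (P AND NOT T)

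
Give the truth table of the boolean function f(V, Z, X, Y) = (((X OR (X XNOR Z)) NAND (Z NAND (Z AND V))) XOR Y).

V | Z | X | Y | Output
----------------------
0 | 0 | 0 | 0 | 0
0 | 0 | 0 | 1 | 1
0 | 0 | 1 | 0 | 0
0 | 0 | 1 | 1 | 1
0 | 1 | 0 | 0 | 1
0 | 1 | 0 | 1 | 0
0 | 1 | 1 | 0 | 0
0 | 1 | 1 | 1 | 1
1 | 0 | 0 | 0 | 0
1 | 0 | 0 | 1 | 1
1 | 0 | 1 | 0 | 0
1 | 0 | 1 | 1 | 1
1 | 1 | 0 | 0 | 1
1 | 1 | 0 | 1 | 0
1 | 1 | 1 | 0 | 1
1 | 1 | 1 | 1 | 0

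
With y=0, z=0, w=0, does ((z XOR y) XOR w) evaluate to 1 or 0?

Substituting: ((0 XOR 0) XOR 0)
= 0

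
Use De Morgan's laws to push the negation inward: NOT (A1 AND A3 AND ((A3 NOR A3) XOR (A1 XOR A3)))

NOT A1 OR NOT A3 OR NOT ((A3 NOR A3) XOR (A1 XOR A3))
De Morgan's: NOT(AND of terms) = OR of negations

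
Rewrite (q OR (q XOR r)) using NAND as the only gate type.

((q NAND q) NAND (((q NAND (q NAND r)) NAND (r NAND (q NAND r))) NAND ((q NAND (q NAND r)) NAND (r NAND (q NAND r)))))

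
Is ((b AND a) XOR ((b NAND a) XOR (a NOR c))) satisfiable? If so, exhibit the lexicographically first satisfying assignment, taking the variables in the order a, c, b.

a=0, c=1, b=0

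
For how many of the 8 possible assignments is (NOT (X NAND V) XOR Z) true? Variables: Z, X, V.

Satisfying assignments: (0,1,1), (1,0,0), (1,0,1), (1,1,0)
Count: 4 out of 8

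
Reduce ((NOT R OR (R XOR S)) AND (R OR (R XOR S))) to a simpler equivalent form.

By distribution ((E OR v) AND (E OR NOT v) = E):
= (R XOR S)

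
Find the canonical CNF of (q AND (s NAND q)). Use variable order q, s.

(q OR s) AND (q OR NOT s) AND (NOT q OR NOT s)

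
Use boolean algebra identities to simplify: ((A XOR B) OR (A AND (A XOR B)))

By absorption (E OR (E AND v) = E):
= (A XOR B)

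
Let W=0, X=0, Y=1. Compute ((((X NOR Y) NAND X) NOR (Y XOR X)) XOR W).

Substituting: ((((0 NOR 1) NAND 0) NOR (1 XOR 0)) XOR 0)
= 0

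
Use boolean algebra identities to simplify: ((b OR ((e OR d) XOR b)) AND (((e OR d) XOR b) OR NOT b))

By distribution ((E OR v) AND (E OR NOT v) = E):
= ((e OR d) XOR b)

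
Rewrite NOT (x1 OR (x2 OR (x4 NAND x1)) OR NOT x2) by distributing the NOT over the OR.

NOT x1 AND NOT (x2 OR (x4 NAND x1)) AND x2
De Morgan's: NOT(OR of terms) = AND of negations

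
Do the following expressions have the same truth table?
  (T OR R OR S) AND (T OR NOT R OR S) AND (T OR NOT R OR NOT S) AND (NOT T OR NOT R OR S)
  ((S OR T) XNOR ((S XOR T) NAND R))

Yes, they are equivalent — the two output columns agree on all 8 assignments:
T | R | S | Expression 1 | Expression 2
---------------------------------------
0 | 0 | 0 | 0 | 0
0 | 0 | 1 | 1 | 1
0 | 1 | 0 | 0 | 0
0 | 1 | 1 | 0 | 0
1 | 0 | 0 | 1 | 1
1 | 0 | 1 | 1 | 1
1 | 1 | 0 | 0 | 0
1 | 1 | 1 | 1 | 1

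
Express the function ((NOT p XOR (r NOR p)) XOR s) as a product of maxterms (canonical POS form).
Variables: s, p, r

ΠM(0, 2, 3, 5) = (s OR p OR r) AND (s OR NOT p OR r) AND (s OR NOT p OR NOT r) AND (NOT s OR p OR NOT r)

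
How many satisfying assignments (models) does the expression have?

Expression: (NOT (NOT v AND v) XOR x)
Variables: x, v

Satisfying assignments: (0,0), (0,1)
Count: 2 out of 4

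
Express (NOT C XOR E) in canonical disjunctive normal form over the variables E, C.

(NOT E AND NOT C) OR (E AND C)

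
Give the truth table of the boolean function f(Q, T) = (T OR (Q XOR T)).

Q | T | Output
--------------
0 | 0 | 0
0 | 1 | 1
1 | 0 | 1
1 | 1 | 1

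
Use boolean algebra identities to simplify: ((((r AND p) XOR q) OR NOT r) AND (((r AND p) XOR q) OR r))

By distribution ((E OR v) AND (E OR NOT v) = E):
= ((r AND p) XOR q)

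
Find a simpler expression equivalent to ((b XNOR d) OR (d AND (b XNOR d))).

By absorption (E OR (E AND v) = E):
= (b XNOR d)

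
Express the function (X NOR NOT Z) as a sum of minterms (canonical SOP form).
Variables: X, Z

Σm(1) = (NOT X AND Z)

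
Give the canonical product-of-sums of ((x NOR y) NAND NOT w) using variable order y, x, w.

ΠM(0) = (y OR x OR w)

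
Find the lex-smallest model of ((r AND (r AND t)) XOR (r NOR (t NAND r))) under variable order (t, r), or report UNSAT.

t=1, r=1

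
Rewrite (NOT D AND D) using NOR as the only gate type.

(((D NOR D) NOR (D NOR D)) NOR (D NOR D))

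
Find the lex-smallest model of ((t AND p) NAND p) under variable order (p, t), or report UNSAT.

p=0, t=0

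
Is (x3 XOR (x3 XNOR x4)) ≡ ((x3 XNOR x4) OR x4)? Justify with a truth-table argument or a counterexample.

No. Counterexample: with x3=0, x4=1, Expression 1 = 0 but Expression 2 = 1.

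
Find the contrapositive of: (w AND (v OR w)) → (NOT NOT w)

Contrapositive: NOT w → NOT (w AND (v OR w))
Note: A statement and its contrapositive are logically equivalent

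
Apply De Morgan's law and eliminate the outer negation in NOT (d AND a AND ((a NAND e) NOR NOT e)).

NOT d OR NOT a OR NOT ((a NAND e) NOR NOT e)
De Morgan's: NOT(AND of terms) = OR of negations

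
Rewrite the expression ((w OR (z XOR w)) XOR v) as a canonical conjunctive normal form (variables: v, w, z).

(v OR w OR z) AND (NOT v OR w OR NOT z) AND (NOT v OR NOT w OR z) AND (NOT v OR NOT w OR NOT z)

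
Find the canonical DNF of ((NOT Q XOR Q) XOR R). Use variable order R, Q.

(NOT R AND NOT Q) OR (NOT R AND Q)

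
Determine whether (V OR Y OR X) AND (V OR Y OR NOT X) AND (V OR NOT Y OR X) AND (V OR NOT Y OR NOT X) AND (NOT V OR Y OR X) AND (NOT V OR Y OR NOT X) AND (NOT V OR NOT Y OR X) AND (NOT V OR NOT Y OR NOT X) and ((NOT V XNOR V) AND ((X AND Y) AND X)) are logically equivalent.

Yes, they are equivalent — the two output columns agree on all 8 assignments:
V | Y | X | Expression 1 | Expression 2
---------------------------------------
0 | 0 | 0 | 0 | 0
0 | 0 | 1 | 0 | 0
0 | 1 | 0 | 0 | 0
0 | 1 | 1 | 0 | 0
1 | 0 | 0 | 0 | 0
1 | 0 | 1 | 0 | 0
1 | 1 | 0 | 0 | 0
1 | 1 | 1 | 0 | 0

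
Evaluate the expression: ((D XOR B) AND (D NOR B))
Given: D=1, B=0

Substituting: ((1 XOR 0) AND (1 NOR 0))
= 0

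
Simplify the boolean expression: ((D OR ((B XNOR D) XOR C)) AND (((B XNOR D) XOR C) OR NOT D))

By distribution ((E OR v) AND (E OR NOT v) = E):
= ((B XNOR D) XOR C)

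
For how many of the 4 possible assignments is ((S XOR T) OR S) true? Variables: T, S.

Satisfying assignments: (0,1), (1,0), (1,1)
Count: 3 out of 4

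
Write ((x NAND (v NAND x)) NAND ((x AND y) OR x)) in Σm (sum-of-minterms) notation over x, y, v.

Σm(0, 1, 2, 3, 4, 6) = (NOT x AND NOT y AND NOT v) OR (NOT x AND NOT y AND v) OR (NOT x AND y AND NOT v) OR (NOT x AND y AND v) OR (x AND NOT y AND NOT v) OR (x AND y AND NOT v)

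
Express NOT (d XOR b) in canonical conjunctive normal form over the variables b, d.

(b OR NOT d) AND (NOT b OR d)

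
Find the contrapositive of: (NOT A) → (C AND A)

Contrapositive: NOT (C AND A) → A
Note: A statement and its contrapositive are logically equivalent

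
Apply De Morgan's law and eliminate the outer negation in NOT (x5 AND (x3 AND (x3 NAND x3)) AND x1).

NOT x5 OR NOT (x3 AND (x3 NAND x3)) OR NOT x1
De Morgan's: NOT(AND of terms) = OR of negations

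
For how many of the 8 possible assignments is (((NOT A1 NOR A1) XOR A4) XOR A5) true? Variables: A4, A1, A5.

Satisfying assignments: (0,0,1), (0,1,1), (1,0,0), (1,1,0)
Count: 4 out of 8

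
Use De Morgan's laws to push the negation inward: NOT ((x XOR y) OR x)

NOT (x XOR y) AND NOT x
De Morgan's: NOT(OR of terms) = AND of negations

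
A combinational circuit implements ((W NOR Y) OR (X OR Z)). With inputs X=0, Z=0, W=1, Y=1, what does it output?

Substituting: ((1 NOR 1) OR (0 OR 0))
= 0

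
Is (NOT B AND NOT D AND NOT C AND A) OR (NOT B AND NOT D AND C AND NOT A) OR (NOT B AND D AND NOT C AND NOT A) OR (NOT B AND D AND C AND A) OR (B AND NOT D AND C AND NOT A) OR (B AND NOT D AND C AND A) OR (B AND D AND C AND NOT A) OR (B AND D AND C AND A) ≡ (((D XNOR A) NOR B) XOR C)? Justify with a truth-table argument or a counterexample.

Yes, they are equivalent — the two output columns agree on all 16 assignments:
B | D | C | A | Expression 1 | Expression 2
-------------------------------------------
0 | 0 | 0 | 0 | 0 | 0
0 | 0 | 0 | 1 | 1 | 1
0 | 0 | 1 | 0 | 1 | 1
0 | 0 | 1 | 1 | 0 | 0
0 | 1 | 0 | 0 | 1 | 1
0 | 1 | 0 | 1 | 0 | 0
0 | 1 | 1 | 0 | 0 | 0
0 | 1 | 1 | 1 | 1 | 1
1 | 0 | 0 | 0 | 0 | 0
1 | 0 | 0 | 1 | 0 | 0
1 | 0 | 1 | 0 | 1 | 1
1 | 0 | 1 | 1 | 1 | 1
1 | 1 | 0 | 0 | 0 | 0
1 | 1 | 0 | 1 | 0 | 0
1 | 1 | 1 | 0 | 1 | 1
1 | 1 | 1 | 1 | 1 | 1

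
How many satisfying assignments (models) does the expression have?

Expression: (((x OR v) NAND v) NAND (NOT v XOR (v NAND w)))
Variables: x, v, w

Satisfying assignments: (0,0,0), (0,0,1), (0,1,0), (0,1,1), (1,0,0), (1,0,1), (1,1,0), (1,1,1)
Count: 8 out of 8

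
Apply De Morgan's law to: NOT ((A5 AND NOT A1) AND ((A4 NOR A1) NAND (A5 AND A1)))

NOT (A5 AND NOT A1) OR NOT ((A4 NOR A1) NAND (A5 AND A1))
De Morgan's: NOT(AND of terms) = OR of negations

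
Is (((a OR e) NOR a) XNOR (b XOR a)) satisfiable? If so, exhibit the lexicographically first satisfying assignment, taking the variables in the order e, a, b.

e=0, a=0, b=1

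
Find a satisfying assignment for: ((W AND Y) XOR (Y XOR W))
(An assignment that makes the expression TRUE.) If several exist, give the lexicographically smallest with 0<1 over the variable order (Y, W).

Y=0, W=1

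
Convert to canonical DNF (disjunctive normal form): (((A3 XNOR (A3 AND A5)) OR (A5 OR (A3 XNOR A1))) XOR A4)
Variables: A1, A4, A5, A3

(NOT A1 AND NOT A4 AND NOT A5 AND NOT A3) OR (NOT A1 AND NOT A4 AND A5 AND NOT A3) OR (NOT A1 AND NOT A4 AND A5 AND A3) OR (NOT A1 AND A4 AND NOT A5 AND A3) OR (A1 AND NOT A4 AND NOT A5 AND NOT A3) OR (A1 AND NOT A4 AND NOT A5 AND A3) OR (A1 AND NOT A4 AND A5 AND NOT A3) OR (A1 AND NOT A4 AND A5 AND A3)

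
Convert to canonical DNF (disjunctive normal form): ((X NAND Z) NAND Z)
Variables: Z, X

(NOT Z AND NOT X) OR (NOT Z AND X) OR (Z AND X)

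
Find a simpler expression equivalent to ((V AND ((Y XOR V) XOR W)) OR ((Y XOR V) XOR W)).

By absorption (E OR (E AND v) = E):
= ((Y XOR V) XOR W)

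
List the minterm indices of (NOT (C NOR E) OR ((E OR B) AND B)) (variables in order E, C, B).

Σm(1, 2, 3, 4, 5, 6, 7) = (NOT E AND NOT C AND B) OR (NOT E AND C AND NOT B) OR (NOT E AND C AND B) OR (E AND NOT C AND NOT B) OR (E AND NOT C AND B) OR (E AND C AND NOT B) OR (E AND C AND B)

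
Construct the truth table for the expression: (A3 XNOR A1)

A1 | A3 | Output
----------------
0 | 0 | 1
0 | 1 | 0
1 | 0 | 0
1 | 1 | 1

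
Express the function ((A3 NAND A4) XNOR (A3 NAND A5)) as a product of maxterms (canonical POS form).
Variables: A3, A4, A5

ΠM(5, 6) = (NOT A3 OR A4 OR NOT A5) AND (NOT A3 OR NOT A4 OR A5)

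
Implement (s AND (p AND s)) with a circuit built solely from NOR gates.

((s NOR s) NOR (((p NOR p) NOR (s NOR s)) NOR ((p NOR p) NOR (s NOR s))))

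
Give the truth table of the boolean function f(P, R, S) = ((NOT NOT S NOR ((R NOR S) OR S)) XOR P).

P | R | S | Output
------------------
0 | 0 | 0 | 0
0 | 0 | 1 | 0
0 | 1 | 0 | 1
0 | 1 | 1 | 0
1 | 0 | 0 | 1
1 | 0 | 1 | 1
1 | 1 | 0 | 0
1 | 1 | 1 | 1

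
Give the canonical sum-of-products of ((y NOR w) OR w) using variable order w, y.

Σm(0, 2, 3) = (NOT w AND NOT y) OR (w AND NOT y) OR (w AND y)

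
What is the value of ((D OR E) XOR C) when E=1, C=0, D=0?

Substituting: ((0 OR 1) XOR 0)
= 1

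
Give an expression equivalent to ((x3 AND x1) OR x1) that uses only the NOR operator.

((((x3 NOR x3) NOR (x1 NOR x1)) NOR x1) NOR (((x3 NOR x3) NOR (x1 NOR x1)) NOR x1))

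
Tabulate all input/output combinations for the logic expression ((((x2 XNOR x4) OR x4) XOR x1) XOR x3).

x1 | x3 | x4 | x2 | Output
--------------------------
0 | 0 | 0 | 0 | 1
0 | 0 | 0 | 1 | 0
0 | 0 | 1 | 0 | 1
0 | 0 | 1 | 1 | 1
0 | 1 | 0 | 0 | 0
0 | 1 | 0 | 1 | 1
0 | 1 | 1 | 0 | 0
0 | 1 | 1 | 1 | 0
1 | 0 | 0 | 0 | 0
1 | 0 | 0 | 1 | 1
1 | 0 | 1 | 0 | 0
1 | 0 | 1 | 1 | 0
1 | 1 | 0 | 0 | 1
1 | 1 | 0 | 1 | 0
1 | 1 | 1 | 0 | 1
1 | 1 | 1 | 1 | 1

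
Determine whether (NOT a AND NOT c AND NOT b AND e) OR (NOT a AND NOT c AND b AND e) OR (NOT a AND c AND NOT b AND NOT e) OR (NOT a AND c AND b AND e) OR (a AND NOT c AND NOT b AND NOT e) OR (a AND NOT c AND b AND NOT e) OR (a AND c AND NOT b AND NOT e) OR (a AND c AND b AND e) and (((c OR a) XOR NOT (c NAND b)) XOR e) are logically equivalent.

Yes, they are equivalent — the two output columns agree on all 16 assignments:
a | c | b | e | Expression 1 | Expression 2
-------------------------------------------
0 | 0 | 0 | 0 | 0 | 0
0 | 0 | 0 | 1 | 1 | 1
0 | 0 | 1 | 0 | 0 | 0
0 | 0 | 1 | 1 | 1 | 1
0 | 1 | 0 | 0 | 1 | 1
0 | 1 | 0 | 1 | 0 | 0
0 | 1 | 1 | 0 | 0 | 0
0 | 1 | 1 | 1 | 1 | 1
1 | 0 | 0 | 0 | 1 | 1
1 | 0 | 0 | 1 | 0 | 0
1 | 0 | 1 | 0 | 1 | 1
1 | 0 | 1 | 1 | 0 | 0
1 | 1 | 0 | 0 | 1 | 1
1 | 1 | 0 | 1 | 0 | 0
1 | 1 | 1 | 0 | 0 | 0
1 | 1 | 1 | 1 | 1 | 1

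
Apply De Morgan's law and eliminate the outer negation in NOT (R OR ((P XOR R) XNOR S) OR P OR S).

NOT R AND NOT ((P XOR R) XNOR S) AND NOT P AND NOT S
De Morgan's: NOT(OR of terms) = AND of negations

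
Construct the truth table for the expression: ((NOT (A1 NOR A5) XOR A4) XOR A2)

A5 | A4 | A1 | A2 | Output
--------------------------
0 | 0 | 0 | 0 | 0
0 | 0 | 0 | 1 | 1
0 | 0 | 1 | 0 | 1
0 | 0 | 1 | 1 | 0
0 | 1 | 0 | 0 | 1
0 | 1 | 0 | 1 | 0
0 | 1 | 1 | 0 | 0
0 | 1 | 1 | 1 | 1
1 | 0 | 0 | 0 | 1
1 | 0 | 0 | 1 | 0
1 | 0 | 1 | 0 | 1
1 | 0 | 1 | 1 | 0
1 | 1 | 0 | 0 | 0
1 | 1 | 0 | 1 | 1
1 | 1 | 1 | 0 | 0
1 | 1 | 1 | 1 | 1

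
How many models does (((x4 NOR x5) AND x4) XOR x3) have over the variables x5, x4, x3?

Satisfying assignments: (0,0,1), (0,1,1), (1,0,1), (1,1,1)
Count: 4 out of 8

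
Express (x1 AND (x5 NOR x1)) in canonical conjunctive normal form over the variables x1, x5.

(x1 OR x5) AND (x1 OR NOT x5) AND (NOT x1 OR x5) AND (NOT x1 OR NOT x5)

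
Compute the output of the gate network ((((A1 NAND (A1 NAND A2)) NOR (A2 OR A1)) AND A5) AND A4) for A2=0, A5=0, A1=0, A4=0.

Substituting: ((((0 NAND (0 NAND 0)) NOR (0 OR 0)) AND 0) AND 0)
= 0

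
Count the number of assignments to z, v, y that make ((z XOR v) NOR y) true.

Satisfying assignments: (0,0,0), (1,1,0)
Count: 2 out of 8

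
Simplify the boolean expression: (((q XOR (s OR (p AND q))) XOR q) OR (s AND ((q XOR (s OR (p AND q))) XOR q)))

By absorption (E OR (E AND v) = E) then XOR self-cancellation ((E XOR v) XOR v = E):
= (s OR (p AND q))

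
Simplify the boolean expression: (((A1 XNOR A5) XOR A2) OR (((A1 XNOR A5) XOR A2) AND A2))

By absorption (E OR (E AND v) = E):
= ((A1 XNOR A5) XOR A2)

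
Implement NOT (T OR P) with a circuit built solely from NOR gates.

(((T NOR P) NOR (T NOR P)) NOR ((T NOR P) NOR (T NOR P)))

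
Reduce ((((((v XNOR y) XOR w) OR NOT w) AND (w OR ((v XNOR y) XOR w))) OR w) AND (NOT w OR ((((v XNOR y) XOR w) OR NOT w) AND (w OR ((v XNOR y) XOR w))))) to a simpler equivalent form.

By distribution ((E OR v) AND (E OR NOT v) = E) then distribution ((E OR v) AND (E OR NOT v) = E):
= ((v XNOR y) XOR w)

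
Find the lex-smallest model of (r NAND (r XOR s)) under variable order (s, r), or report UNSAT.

s=0, r=0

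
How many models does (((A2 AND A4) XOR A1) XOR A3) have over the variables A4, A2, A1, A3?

Satisfying assignments: (0,0,0,1), (0,0,1,0), (0,1,0,1), (0,1,1,0), (1,0,0,1), (1,0,1,0), (1,1,0,0), (1,1,1,1)
Count: 8 out of 16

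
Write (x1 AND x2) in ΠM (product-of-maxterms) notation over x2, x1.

ΠM(0, 1, 2) = (x2 OR x1) AND (x2 OR NOT x1) AND (NOT x2 OR x1)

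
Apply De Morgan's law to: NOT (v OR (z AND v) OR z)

NOT v AND NOT (z AND v) AND NOT z
De Morgan's: NOT(OR of terms) = AND of negations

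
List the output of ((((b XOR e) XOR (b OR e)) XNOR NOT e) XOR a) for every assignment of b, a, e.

b | a | e | Output
------------------
0 | 0 | 0 | 0
0 | 0 | 1 | 1
0 | 1 | 0 | 1
0 | 1 | 1 | 0
1 | 0 | 0 | 0
1 | 0 | 1 | 0
1 | 1 | 0 | 1
1 | 1 | 1 | 1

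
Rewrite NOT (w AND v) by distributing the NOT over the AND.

NOT w OR NOT v
De Morgan's: NOT(AND of terms) = OR of negations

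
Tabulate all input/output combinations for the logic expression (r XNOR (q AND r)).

r | q | Output
--------------
0 | 0 | 1
0 | 1 | 1
1 | 0 | 0
1 | 1 | 1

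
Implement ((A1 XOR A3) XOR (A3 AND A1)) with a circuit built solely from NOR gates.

((((((((A1 NOR A3) NOR (A1 NOR A3)) NOR ((A1 NOR A3) NOR (A1 NOR A3))) NOR ((((A1 NOR A1) NOR (A3 NOR A3)) NOR ((A1 NOR A1) NOR (A3 NOR A3))) NOR (((A1 NOR A1) NOR (A3 NOR A3)) NOR ((A1 NOR A1) NOR (A3 NOR A3))))) NOR ((A3 NOR A3) NOR (A1 NOR A1))) NOR (((((A1 NOR A3) NOR (A1 NOR A3)) NOR ((A1 NOR A3) NOR (A1 NOR A3))) NOR ((((A1 NOR A1) NOR (A3 NOR A3)) NOR ((A1 NOR A1) NOR (A3 NOR A3))) NOR (((A1 NOR A1) NOR (A3 NOR A3)) NOR ((A1 NOR A1) NOR (A3 NOR A3))))) NOR ((A3 NOR A3) NOR (A1 NOR A1)))) NOR ((((((A1 NOR A3) NOR (A1 NOR A3)) NOR ((A1 NOR A3) NOR (A1 NOR A3))) NOR ((((A1 NOR A1) NOR (A3 NOR A3)) NOR ((A1 NOR A1) NOR (A3 NOR A3))) NOR (((A1 NOR A1) NOR (A3 NOR A3)) NOR ((A1 NOR A1) NOR (A3 NOR A3))))) NOR ((A3 NOR A3) NOR (A1 NOR A1))) NOR (((((A1 NOR A3) NOR (A1 NOR A3)) NOR ((A1 NOR A3) NOR (A1 NOR A3))) NOR ((((A1 NOR A1) NOR (A3 NOR A3)) NOR ((A1 NOR A1) NOR (A3 NOR A3))) NOR (((A1 NOR A1) NOR (A3 NOR A3)) NOR ((A1 NOR A1) NOR (A3 NOR A3))))) NOR ((A3 NOR A3) NOR (A1 NOR A1))))) NOR ((((((((A1 NOR A3) NOR (A1 NOR A3)) NOR ((A1 NOR A3) NOR (A1 NOR A3))) NOR ((((A1 NOR A1) NOR (A3 NOR A3)) NOR ((A1 NOR A1) NOR (A3 NOR A3))) NOR (((A1 NOR A1) NOR (A3 NOR A3)) NOR ((A1 NOR A1) NOR (A3 NOR A3))))) NOR ((((A1 NOR A3) NOR (A1 NOR A3)) NOR ((A1 NOR A3) NOR (A1 NOR A3))) NOR ((((A1 NOR A1) NOR (A3 NOR A3)) NOR ((A1 NOR A1) NOR (A3 NOR A3))) NOR (((A1 NOR A1) NOR (A3 NOR A3)) NOR ((A1 NOR A1) NOR (A3 NOR A3)))))) NOR (((A3 NOR A3) NOR (A1 NOR A1)) NOR ((A3 NOR A3) NOR (A1 NOR A1)))) NOR ((((((A1 NOR A3) NOR (A1 NOR A3)) NOR ((A1 NOR A3) NOR (A1 NOR A3))) NOR ((((A1 NOR A1) NOR (A3 NOR A3)) NOR ((A1 NOR A1) NOR (A3 NOR A3))) NOR (((A1 NOR A1) NOR (A3 NOR A3)) NOR ((A1 NOR A1) NOR (A3 NOR A3))))) NOR ((((A1 NOR A3) NOR (A1 NOR A3)) NOR ((A1 NOR A3) NOR (A1 NOR A3))) NOR ((((A1 NOR A1) NOR (A3 NOR A3)) NOR ((A1 NOR A1) NOR (A3 NOR A3))) NOR (((A1 NOR A1) NOR (A3 NOR A3)) NOR ((A1 NOR A1) NOR (A3 NOR A3)))))) NOR (((A3 NOR A3) NOR (A1 NOR A1)) NOR ((A3 NOR A3) NOR (A1 NOR A1))))) NOR (((((((A1 NOR A3) NOR (A1 NOR A3)) NOR ((A1 NOR A3) NOR (A1 NOR A3))) NOR ((((A1 NOR A1) NOR (A3 NOR A3)) NOR ((A1 NOR A1) NOR (A3 NOR A3))) NOR (((A1 NOR A1) NOR (A3 NOR A3)) NOR ((A1 NOR A1) NOR (A3 NOR A3))))) NOR ((((A1 NOR A3) NOR (A1 NOR A3)) NOR ((A1 NOR A3) NOR (A1 NOR A3))) NOR ((((A1 NOR A1) NOR (A3 NOR A3)) NOR ((A1 NOR A1) NOR (A3 NOR A3))) NOR (((A1 NOR A1) NOR (A3 NOR A3)) NOR ((A1 NOR A1) NOR (A3 NOR A3)))))) NOR (((A3 NOR A3) NOR (A1 NOR A1)) NOR ((A3 NOR A3) NOR (A1 NOR A1)))) NOR ((((((A1 NOR A3) NOR (A1 NOR A3)) NOR ((A1 NOR A3) NOR (A1 NOR A3))) NOR ((((A1 NOR A1) NOR (A3 NOR A3)) NOR ((A1 NOR A1) NOR (A3 NOR A3))) NOR (((A1 NOR A1) NOR (A3 NOR A3)) NOR ((A1 NOR A1) NOR (A3 NOR A3))))) NOR ((((A1 NOR A3) NOR (A1 NOR A3)) NOR ((A1 NOR A3) NOR (A1 NOR A3))) NOR ((((A1 NOR A1) NOR (A3 NOR A3)) NOR ((A1 NOR A1) NOR (A3 NOR A3))) NOR (((A1 NOR A1) NOR (A3 NOR A3)) NOR ((A1 NOR A1) NOR (A3 NOR A3)))))) NOR (((A3 NOR A3) NOR (A1 NOR A1)) NOR ((A3 NOR A3) NOR (A1 NOR A1)))))))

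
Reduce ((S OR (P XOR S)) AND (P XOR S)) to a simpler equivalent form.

By absorption (E AND (E OR v) = E):
= (P XOR S)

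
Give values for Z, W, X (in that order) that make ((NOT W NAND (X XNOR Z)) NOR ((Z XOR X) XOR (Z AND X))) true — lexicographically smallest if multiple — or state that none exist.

Z=0, W=0, X=0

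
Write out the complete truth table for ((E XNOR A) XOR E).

E | A | Output
--------------
0 | 0 | 1
0 | 1 | 0
1 | 0 | 1
1 | 1 | 0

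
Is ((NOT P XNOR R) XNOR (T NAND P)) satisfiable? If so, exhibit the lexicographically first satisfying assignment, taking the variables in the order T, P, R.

T=0, P=0, R=1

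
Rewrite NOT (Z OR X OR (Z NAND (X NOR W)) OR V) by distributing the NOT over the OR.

NOT Z AND NOT X AND NOT (Z NAND (X NOR W)) AND NOT V
De Morgan's: NOT(OR of terms) = AND of negations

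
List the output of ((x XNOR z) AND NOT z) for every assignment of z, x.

z | x | Output
--------------
0 | 0 | 1
0 | 1 | 0
1 | 0 | 0
1 | 1 | 0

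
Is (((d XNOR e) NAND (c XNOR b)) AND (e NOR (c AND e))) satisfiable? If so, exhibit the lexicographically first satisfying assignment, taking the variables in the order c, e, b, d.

c=0, e=0, b=0, d=1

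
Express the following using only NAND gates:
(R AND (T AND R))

((R NAND ((T NAND R) NAND (T NAND R))) NAND (R NAND ((T NAND R) NAND (T NAND R))))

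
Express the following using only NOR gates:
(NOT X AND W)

(((X NOR X) NOR (X NOR X)) NOR (W NOR W))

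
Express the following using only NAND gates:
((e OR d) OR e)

((((e NAND e) NAND (d NAND d)) NAND ((e NAND e) NAND (d NAND d))) NAND (e NAND e))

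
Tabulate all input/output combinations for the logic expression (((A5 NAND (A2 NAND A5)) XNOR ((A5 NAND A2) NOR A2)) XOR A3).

A3 | A2 | A5 | Output
---------------------
0 | 0 | 0 | 0
0 | 0 | 1 | 1
0 | 1 | 0 | 0
0 | 1 | 1 | 0
1 | 0 | 0 | 1
1 | 0 | 1 | 0
1 | 1 | 0 | 1
1 | 1 | 1 | 1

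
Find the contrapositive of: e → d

Contrapositive: NOT d → NOT e
Note: A statement and its contrapositive are logically equivalent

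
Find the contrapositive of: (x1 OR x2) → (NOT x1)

Contrapositive: x1 → NOT (x1 OR x2)
Note: A statement and its contrapositive are logically equivalent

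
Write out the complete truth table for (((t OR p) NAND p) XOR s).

p | s | t | Output
------------------
0 | 0 | 0 | 1
0 | 0 | 1 | 1
0 | 1 | 0 | 0
0 | 1 | 1 | 0
1 | 0 | 0 | 0
1 | 0 | 1 | 0
1 | 1 | 0 | 1
1 | 1 | 1 | 1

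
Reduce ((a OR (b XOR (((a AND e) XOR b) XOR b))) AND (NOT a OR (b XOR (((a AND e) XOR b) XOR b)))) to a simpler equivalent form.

By distribution ((E OR v) AND (E OR NOT v) = E) then XOR self-cancellation ((E XOR v) XOR v = E):
= ((a AND e) XOR b)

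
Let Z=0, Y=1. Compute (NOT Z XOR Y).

Substituting: (NOT 0 XOR 1)
= 0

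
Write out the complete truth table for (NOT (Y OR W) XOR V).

W | V | Y | Output
------------------
0 | 0 | 0 | 1
0 | 0 | 1 | 0
0 | 1 | 0 | 0
0 | 1 | 1 | 1
1 | 0 | 0 | 0
1 | 0 | 1 | 0
1 | 1 | 0 | 1
1 | 1 | 1 | 1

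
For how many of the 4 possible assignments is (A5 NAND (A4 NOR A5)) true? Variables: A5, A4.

Satisfying assignments: (0,0), (0,1), (1,0), (1,1)
Count: 4 out of 4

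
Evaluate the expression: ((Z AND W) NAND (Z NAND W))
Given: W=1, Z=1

Substituting: ((1 AND 1) NAND (1 NAND 1))
= 1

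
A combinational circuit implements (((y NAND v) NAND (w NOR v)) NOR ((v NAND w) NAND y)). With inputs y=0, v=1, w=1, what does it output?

Substituting: (((0 NAND 1) NAND (1 NOR 1)) NOR ((1 NAND 1) NAND 0))
= 0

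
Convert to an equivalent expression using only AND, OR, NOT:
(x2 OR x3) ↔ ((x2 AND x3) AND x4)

((x2 OR x3) AND ((x2 AND x3) AND x4)) OR (NOT (x2 OR x3) AND NOT ((x2 AND x3) AND x4))
(Biconditional = both true or both false)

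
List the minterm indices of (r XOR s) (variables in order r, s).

Σm(1, 2) = (NOT r AND s) OR (r AND NOT s)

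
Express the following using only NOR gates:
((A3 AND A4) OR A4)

((((A3 NOR A3) NOR (A4 NOR A4)) NOR A4) NOR (((A3 NOR A3) NOR (A4 NOR A4)) NOR A4))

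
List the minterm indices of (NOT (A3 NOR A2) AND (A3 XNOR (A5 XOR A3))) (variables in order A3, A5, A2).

Σm(1, 4, 5) = (NOT A3 AND NOT A5 AND A2) OR (A3 AND NOT A5 AND NOT A2) OR (A3 AND NOT A5 AND A2)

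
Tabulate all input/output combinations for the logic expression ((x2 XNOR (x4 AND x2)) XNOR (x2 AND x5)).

x5 | x4 | x2 | Output
---------------------
0 | 0 | 0 | 0
0 | 0 | 1 | 1
0 | 1 | 0 | 0
0 | 1 | 1 | 0
1 | 0 | 0 | 0
1 | 0 | 1 | 0
1 | 1 | 0 | 0
1 | 1 | 1 | 1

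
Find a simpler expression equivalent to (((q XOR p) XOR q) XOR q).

By XOR self-cancellation ((E XOR v) XOR v = E):
= (q XOR p)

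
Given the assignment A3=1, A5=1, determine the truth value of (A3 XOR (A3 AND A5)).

Substituting: (1 XOR (1 AND 1))
= 0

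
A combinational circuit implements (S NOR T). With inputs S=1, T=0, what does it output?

Substituting: (1 NOR 0)
= 0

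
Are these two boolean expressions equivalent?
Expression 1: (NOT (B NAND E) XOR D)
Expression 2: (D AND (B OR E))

No. Counterexample: with B=0, E=0, D=1, Expression 1 = 1 but Expression 2 = 0.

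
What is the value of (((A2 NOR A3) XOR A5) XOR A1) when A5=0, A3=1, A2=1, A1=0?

Substituting: (((1 NOR 1) XOR 0) XOR 0)
= 0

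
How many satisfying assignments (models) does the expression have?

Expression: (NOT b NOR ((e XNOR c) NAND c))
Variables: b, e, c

Satisfying assignments: (1,1,1)
Count: 1 out of 8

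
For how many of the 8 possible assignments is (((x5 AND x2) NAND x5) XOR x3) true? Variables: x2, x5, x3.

Satisfying assignments: (0,0,0), (0,1,0), (1,0,0), (1,1,1)
Count: 4 out of 8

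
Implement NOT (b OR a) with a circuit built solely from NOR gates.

(((b NOR a) NOR (b NOR a)) NOR ((b NOR a) NOR (b NOR a)))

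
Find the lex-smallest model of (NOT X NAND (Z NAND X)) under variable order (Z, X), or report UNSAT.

Z=0, X=1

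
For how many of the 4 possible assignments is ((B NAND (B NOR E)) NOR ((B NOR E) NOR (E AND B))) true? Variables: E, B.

No assignment satisfies the expression.
Count: 0 out of 4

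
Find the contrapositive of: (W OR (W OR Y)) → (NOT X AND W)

Contrapositive: NOT (NOT X AND W) → NOT (W OR (W OR Y))
Note: A statement and its contrapositive are logically equivalent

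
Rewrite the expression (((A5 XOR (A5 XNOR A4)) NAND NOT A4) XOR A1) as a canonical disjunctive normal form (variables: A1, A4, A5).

(NOT A1 AND A4 AND NOT A5) OR (NOT A1 AND A4 AND A5) OR (A1 AND NOT A4 AND NOT A5) OR (A1 AND NOT A4 AND A5)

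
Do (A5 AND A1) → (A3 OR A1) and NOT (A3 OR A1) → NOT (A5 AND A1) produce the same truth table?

Yes, Contrapositive is always equivalent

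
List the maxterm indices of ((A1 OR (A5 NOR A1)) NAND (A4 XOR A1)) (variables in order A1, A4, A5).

ΠM(2, 4, 5) = (A1 OR NOT A4 OR A5) AND (NOT A1 OR A4 OR A5) AND (NOT A1 OR A4 OR NOT A5)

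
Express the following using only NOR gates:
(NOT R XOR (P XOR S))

(((((R NOR R) NOR ((((P NOR S) NOR (P NOR S)) NOR ((P NOR S) NOR (P NOR S))) NOR ((((P NOR P) NOR (S NOR S)) NOR ((P NOR P) NOR (S NOR S))) NOR (((P NOR P) NOR (S NOR S)) NOR ((P NOR P) NOR (S NOR S)))))) NOR ((R NOR R) NOR ((((P NOR S) NOR (P NOR S)) NOR ((P NOR S) NOR (P NOR S))) NOR ((((P NOR P) NOR (S NOR S)) NOR ((P NOR P) NOR (S NOR S))) NOR (((P NOR P) NOR (S NOR S)) NOR ((P NOR P) NOR (S NOR S))))))) NOR (((R NOR R) NOR ((((P NOR S) NOR (P NOR S)) NOR ((P NOR S) NOR (P NOR S))) NOR ((((P NOR P) NOR (S NOR S)) NOR ((P NOR P) NOR (S NOR S))) NOR (((P NOR P) NOR (S NOR S)) NOR ((P NOR P) NOR (S NOR S)))))) NOR ((R NOR R) NOR ((((P NOR S) NOR (P NOR S)) NOR ((P NOR S) NOR (P NOR S))) NOR ((((P NOR P) NOR (S NOR S)) NOR ((P NOR P) NOR (S NOR S))) NOR (((P NOR P) NOR (S NOR S)) NOR ((P NOR P) NOR (S NOR S)))))))) NOR (((((R NOR R) NOR (R NOR R)) NOR (((((P NOR S) NOR (P NOR S)) NOR ((P NOR S) NOR (P NOR S))) NOR ((((P NOR P) NOR (S NOR S)) NOR ((P NOR P) NOR (S NOR S))) NOR (((P NOR P) NOR (S NOR S)) NOR ((P NOR P) NOR (S NOR S))))) NOR ((((P NOR S) NOR (P NOR S)) NOR ((P NOR S) NOR (P NOR S))) NOR ((((P NOR P) NOR (S NOR S)) NOR ((P NOR P) NOR (S NOR S))) NOR (((P NOR P) NOR (S NOR S)) NOR ((P NOR P) NOR (S NOR S))))))) NOR (((R NOR R) NOR (R NOR R)) NOR (((((P NOR S) NOR (P NOR S)) NOR ((P NOR S) NOR (P NOR S))) NOR ((((P NOR P) NOR (S NOR S)) NOR ((P NOR P) NOR (S NOR S))) NOR (((P NOR P) NOR (S NOR S)) NOR ((P NOR P) NOR (S NOR S))))) NOR ((((P NOR S) NOR (P NOR S)) NOR ((P NOR S) NOR (P NOR S))) NOR ((((P NOR P) NOR (S NOR S)) NOR ((P NOR P) NOR (S NOR S))) NOR (((P NOR P) NOR (S NOR S)) NOR ((P NOR P) NOR (S NOR S)))))))) NOR ((((R NOR R) NOR (R NOR R)) NOR (((((P NOR S) NOR (P NOR S)) NOR ((P NOR S) NOR (P NOR S))) NOR ((((P NOR P) NOR (S NOR S)) NOR ((P NOR P) NOR (S NOR S))) NOR (((P NOR P) NOR (S NOR S)) NOR ((P NOR P) NOR (S NOR S))))) NOR ((((P NOR S) NOR (P NOR S)) NOR ((P NOR S) NOR (P NOR S))) NOR ((((P NOR P) NOR (S NOR S)) NOR ((P NOR P) NOR (S NOR S))) NOR (((P NOR P) NOR (S NOR S)) NOR ((P NOR P) NOR (S NOR S))))))) NOR (((R NOR R) NOR (R NOR R)) NOR (((((P NOR S) NOR (P NOR S)) NOR ((P NOR S) NOR (P NOR S))) NOR ((((P NOR P) NOR (S NOR S)) NOR ((P NOR P) NOR (S NOR S))) NOR (((P NOR P) NOR (S NOR S)) NOR ((P NOR P) NOR (S NOR S))))) NOR ((((P NOR S) NOR (P NOR S)) NOR ((P NOR S) NOR (P NOR S))) NOR ((((P NOR P) NOR (S NOR S)) NOR ((P NOR P) NOR (S NOR S))) NOR (((P NOR P) NOR (S NOR S)) NOR ((P NOR P) NOR (S NOR S))))))))))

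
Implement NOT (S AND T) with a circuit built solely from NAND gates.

(((S NAND T) NAND (S NAND T)) NAND ((S NAND T) NAND (S NAND T)))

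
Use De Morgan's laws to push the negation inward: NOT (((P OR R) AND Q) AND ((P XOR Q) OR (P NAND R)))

NOT ((P OR R) AND Q) OR NOT ((P XOR Q) OR (P NAND R))
De Morgan's: NOT(AND of terms) = OR of negations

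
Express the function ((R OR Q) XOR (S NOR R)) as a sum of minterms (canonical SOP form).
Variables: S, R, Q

Σm(0, 2, 3, 5, 6, 7) = (NOT S AND NOT R AND NOT Q) OR (NOT S AND R AND NOT Q) OR (NOT S AND R AND Q) OR (S AND NOT R AND Q) OR (S AND R AND NOT Q) OR (S AND R AND Q)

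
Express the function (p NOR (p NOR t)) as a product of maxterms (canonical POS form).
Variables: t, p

ΠM(0, 1, 3) = (t OR p) AND (t OR NOT p) AND (NOT t OR NOT p)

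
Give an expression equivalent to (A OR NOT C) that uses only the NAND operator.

((A NAND A) NAND ((C NAND C) NAND (C NAND C)))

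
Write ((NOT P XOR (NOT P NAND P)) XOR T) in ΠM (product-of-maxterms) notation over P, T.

ΠM(0, 3) = (P OR T) AND (NOT P OR NOT T)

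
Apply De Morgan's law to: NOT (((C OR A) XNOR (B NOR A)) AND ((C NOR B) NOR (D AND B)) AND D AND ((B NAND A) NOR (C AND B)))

NOT ((C OR A) XNOR (B NOR A)) OR NOT ((C NOR B) NOR (D AND B)) OR NOT D OR NOT ((B NAND A) NOR (C AND B))
De Morgan's: NOT(AND of terms) = OR of negations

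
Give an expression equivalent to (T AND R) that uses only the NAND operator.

((T NAND R) NAND (T NAND R))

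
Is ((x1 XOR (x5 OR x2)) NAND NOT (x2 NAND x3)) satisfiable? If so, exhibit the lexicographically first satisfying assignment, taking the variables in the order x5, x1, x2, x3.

x5=0, x1=0, x2=0, x3=0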